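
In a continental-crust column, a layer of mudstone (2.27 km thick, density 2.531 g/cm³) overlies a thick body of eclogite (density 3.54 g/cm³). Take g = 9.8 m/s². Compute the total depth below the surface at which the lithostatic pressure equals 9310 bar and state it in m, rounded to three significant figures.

27500 m

Pressure at base of upper layers: 2531×9.8×2270 = 5.630×10^7 Pa = 563.0 bar
Remaining pressure to be supplied by eclogite: 9.310×10^8 − 5.630×10^7 = 8.747×10^8 Pa
Additional depth in eclogite = 8.747×10^8 Pa / (3540 kg/m³ × 9.8 m/s²) = 25213 m
Total depth = 2270 m + 25213 m = 27483 m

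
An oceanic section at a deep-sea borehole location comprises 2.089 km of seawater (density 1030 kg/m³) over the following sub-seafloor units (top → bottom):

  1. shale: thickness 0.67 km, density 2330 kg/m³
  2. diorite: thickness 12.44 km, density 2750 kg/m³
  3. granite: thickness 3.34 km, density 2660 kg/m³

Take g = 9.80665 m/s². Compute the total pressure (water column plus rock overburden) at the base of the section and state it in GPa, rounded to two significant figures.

seawater: 1030 kg/m³ × 9.80665 m/s² × 2089 m = 2.110×10^7 Pa = 0.02110 GPa
shale: 2330 kg/m³ × 9.80665 m/s² × 670 m = 1.531×10^7 Pa = 0.01531 GPa
diorite: 2750 kg/m³ × 9.80665 m/s² × 12440 m = 3.355×10^8 Pa = 0.3355 GPa
granite: 2660 kg/m³ × 9.80665 m/s² × 3340 m = 8.713×10^7 Pa = 0.08713 GPa
Total = 0.02110 + 0.01531 + 0.3355 + 0.08713 = 0.45902 GPa

0.46 GPa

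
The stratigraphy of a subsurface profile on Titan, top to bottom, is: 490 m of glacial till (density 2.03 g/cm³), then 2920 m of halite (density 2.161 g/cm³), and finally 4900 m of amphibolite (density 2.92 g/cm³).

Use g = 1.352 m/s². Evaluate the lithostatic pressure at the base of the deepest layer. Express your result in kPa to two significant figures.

glacial till: 2030 kg/m³ × 1.352 m/s² × 490 m = 1.345×10^6 Pa = 1345 kPa
halite: 2161 kg/m³ × 1.352 m/s² × 2920 m = 8.531×10^6 Pa = 8531 kPa
amphibolite: 2920 kg/m³ × 1.352 m/s² × 4900 m = 1.934×10^7 Pa = 19344 kPa
Total = 1345 + 8531 + 19344 = 29221 kPa

29000 kPa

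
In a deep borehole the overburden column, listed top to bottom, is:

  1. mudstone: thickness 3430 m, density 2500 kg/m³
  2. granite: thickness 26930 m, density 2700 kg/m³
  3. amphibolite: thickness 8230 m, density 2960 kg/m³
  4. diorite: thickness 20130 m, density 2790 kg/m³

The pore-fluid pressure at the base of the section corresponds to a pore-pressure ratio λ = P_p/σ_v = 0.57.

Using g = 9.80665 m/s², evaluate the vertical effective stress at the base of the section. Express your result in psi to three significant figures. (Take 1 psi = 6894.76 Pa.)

99000 psi

Overburden (lithostatic) stress σ_v:
mudstone: 2500 kg/m³ × 9.80665 m/s² × 3430 m = 8.409×10^7 Pa = 84.09 MPa
granite: 2700 kg/m³ × 9.80665 m/s² × 26930 m = 7.131×10^8 Pa = 713.1 MPa
amphibolite: 2960 kg/m³ × 9.80665 m/s² × 8230 m = 2.389×10^8 Pa = 238.9 MPa
diorite: 2790 kg/m³ × 9.80665 m/s² × 20130 m = 5.508×10^8 Pa = 550.8 MPa
Total = 84.09 + 713.1 + 238.9 + 550.8 = 1586.8 MPa
Pore pressure P_p = λ·σ_v = 0.57 × 1587 MPa = 904.5 MPa
Effective stress σ' = σ_v − P_p = 1587 − 904.5 = 682.33 MPa = 98963 psi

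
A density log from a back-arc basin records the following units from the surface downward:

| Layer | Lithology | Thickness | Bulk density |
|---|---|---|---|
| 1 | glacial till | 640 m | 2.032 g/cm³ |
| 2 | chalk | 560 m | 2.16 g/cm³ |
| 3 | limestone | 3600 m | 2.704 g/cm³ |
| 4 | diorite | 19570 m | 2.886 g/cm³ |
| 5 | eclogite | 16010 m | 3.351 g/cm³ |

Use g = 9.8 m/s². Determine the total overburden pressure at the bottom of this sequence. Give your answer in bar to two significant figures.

12000 bar

glacial till: 2032 kg/m³ × 9.8 m/s² × 640 m = 1.274×10^7 Pa = 127.4 bar
chalk: 2160 kg/m³ × 9.8 m/s² × 560 m = 1.185×10^7 Pa = 118.5 bar
limestone: 2704 kg/m³ × 9.8 m/s² × 3600 m = 9.540×10^7 Pa = 954.0 bar
diorite: 2886 kg/m³ × 9.8 m/s² × 19570 m = 5.535×10^8 Pa = 5535 bar
eclogite: 3351 kg/m³ × 9.8 m/s² × 16010 m = 5.258×10^8 Pa = 5258 bar
Total = 127.4 + 118.5 + 954.0 + 5535 + 5258 = 11993 bar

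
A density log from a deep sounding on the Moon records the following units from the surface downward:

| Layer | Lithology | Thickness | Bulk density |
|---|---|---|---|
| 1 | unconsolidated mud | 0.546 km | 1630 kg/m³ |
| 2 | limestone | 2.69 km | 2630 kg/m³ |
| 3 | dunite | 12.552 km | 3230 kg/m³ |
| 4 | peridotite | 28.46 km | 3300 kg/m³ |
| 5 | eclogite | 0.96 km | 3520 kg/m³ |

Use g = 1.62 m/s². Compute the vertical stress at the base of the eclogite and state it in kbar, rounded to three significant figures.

2.36 kbar

unconsolidated mud: 1630 kg/m³ × 1.62 m/s² × 546 m = 1.442×10^6 Pa = 0.01442 kbar
limestone: 2630 kg/m³ × 1.62 m/s² × 2690 m = 1.146×10^7 Pa = 0.1146 kbar
dunite: 3230 kg/m³ × 1.62 m/s² × 12552 m = 6.568×10^7 Pa = 0.6568 kbar
peridotite: 3300 kg/m³ × 1.62 m/s² × 28460 m = 1.521×10^8 Pa = 1.521 kbar
eclogite: 3520 kg/m³ × 1.62 m/s² × 960 m = 5.474×10^6 Pa = 0.05474 kbar
Total = 0.01442 + 0.1146 + 0.6568 + 1.521 + 0.05474 = 2.3620 kbar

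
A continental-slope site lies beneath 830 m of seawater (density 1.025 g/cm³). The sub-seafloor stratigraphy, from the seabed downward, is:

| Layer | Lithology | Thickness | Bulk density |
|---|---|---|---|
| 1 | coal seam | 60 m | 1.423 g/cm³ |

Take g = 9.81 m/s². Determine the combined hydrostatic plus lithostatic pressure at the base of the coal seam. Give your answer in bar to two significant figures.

92 bar

seawater: 1025 kg/m³ × 9.81 m/s² × 830 m = 8.346×10^6 Pa = 83.46 bar
coal seam: 1423 kg/m³ × 9.81 m/s² × 60 m = 8.376×10^5 Pa = 8.376 bar
Total = 83.46 + 8.376 = 91.834 bar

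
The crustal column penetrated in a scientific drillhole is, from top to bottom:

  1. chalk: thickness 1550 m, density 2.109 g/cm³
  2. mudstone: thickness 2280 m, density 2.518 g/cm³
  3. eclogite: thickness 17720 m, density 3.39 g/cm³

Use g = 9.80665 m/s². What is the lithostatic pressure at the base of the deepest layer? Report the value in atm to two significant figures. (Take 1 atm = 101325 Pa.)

6700 atm

chalk: 2109 kg/m³ × 9.80665 m/s² × 1550 m = 3.206×10^7 Pa = 316.4 atm
mudstone: 2518 kg/m³ × 9.80665 m/s² × 2280 m = 5.630×10^7 Pa = 555.6 atm
eclogite: 3390 kg/m³ × 9.80665 m/s² × 17720 m = 5.891×10^8 Pa = 5814 atm
Total = 316.4 + 555.6 + 5814 = 6685.9 atm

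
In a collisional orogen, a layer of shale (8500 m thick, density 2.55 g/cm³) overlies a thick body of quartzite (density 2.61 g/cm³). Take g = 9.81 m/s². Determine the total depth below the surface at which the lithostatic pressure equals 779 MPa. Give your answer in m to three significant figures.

Pressure at base of upper layers: 2550×9.81×8500 = 2.126×10^8 Pa = 212.6 MPa
Remaining pressure to be supplied by quartzite: 7.790×10^8 − 2.126×10^8 = 5.664×10^8 Pa
Additional depth in quartzite = 5.664×10^8 Pa / (2610 kg/m³ × 9.81 m/s²) = 22120 m
Total depth = 8500 m + 22120 m = 30620 m

30600 m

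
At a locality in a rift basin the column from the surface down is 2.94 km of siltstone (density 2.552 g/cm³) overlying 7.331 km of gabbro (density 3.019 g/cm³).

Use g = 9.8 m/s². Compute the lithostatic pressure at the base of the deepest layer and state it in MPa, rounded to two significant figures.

290 MPa

siltstone: 2552 kg/m³ × 9.8 m/s² × 2940 m = 7.353×10^7 Pa = 73.53 MPa
gabbro: 3019 kg/m³ × 9.8 m/s² × 7331 m = 2.169×10^8 Pa = 216.9 MPa
Total = 73.53 + 216.9 = 290.42 MPa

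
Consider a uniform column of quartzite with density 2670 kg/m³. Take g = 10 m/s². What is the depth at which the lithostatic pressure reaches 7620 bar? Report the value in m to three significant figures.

h = P/(ρg) = 7620 bar / (2670 kg/m³ × 10 m/s²) = 7.620×10^8 Pa / 26700 Pa/m = 28539 m

28500 m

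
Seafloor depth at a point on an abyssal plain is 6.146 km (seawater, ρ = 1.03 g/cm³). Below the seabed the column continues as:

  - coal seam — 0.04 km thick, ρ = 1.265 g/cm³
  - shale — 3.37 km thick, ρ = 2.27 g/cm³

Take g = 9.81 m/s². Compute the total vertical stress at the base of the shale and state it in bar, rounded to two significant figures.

seawater: 1030 kg/m³ × 9.81 m/s² × 6146 m = 6.210×10^7 Pa = 621.0 bar
coal seam: 1265 kg/m³ × 9.81 m/s² × 40 m = 4.964×10^5 Pa = 4.964 bar
shale: 2270 kg/m³ × 9.81 m/s² × 3370 m = 7.505×10^7 Pa = 750.5 bar
Total = 621.0 + 4.964 + 750.5 = 1376.4 bar

1400 bar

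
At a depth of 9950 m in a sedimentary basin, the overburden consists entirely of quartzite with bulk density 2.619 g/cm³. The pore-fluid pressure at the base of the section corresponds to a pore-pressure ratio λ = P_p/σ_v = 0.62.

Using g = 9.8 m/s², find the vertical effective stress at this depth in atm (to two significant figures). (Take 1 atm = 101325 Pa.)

Overburden (lithostatic) stress σ_v:
quartzite: 2619 kg/m³ × 9.8 m/s² × 9950 m = 2.554×10^8 Pa = 255.4 MPa
Pore pressure P_p = λ·σ_v = 0.62 × 255.4 MPa = 158.3 MPa
Effective stress σ' = σ_v − P_p = 255.4 − 158.3 = 97.044 MPa = 957.75 atm

960 atm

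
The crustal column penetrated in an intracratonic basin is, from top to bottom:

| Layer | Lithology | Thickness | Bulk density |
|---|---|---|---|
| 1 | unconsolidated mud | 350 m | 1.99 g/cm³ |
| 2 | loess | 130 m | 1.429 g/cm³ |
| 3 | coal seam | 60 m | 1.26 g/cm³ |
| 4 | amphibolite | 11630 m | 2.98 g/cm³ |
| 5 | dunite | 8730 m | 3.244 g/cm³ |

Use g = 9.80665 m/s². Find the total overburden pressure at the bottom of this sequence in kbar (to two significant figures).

unconsolidated mud: 1990 kg/m³ × 9.80665 m/s² × 350 m = 6.830×10^6 Pa = 0.06830 kbar
loess: 1429 kg/m³ × 9.80665 m/s² × 130 m = 1.822×10^6 Pa = 0.01822 kbar
coal seam: 1260 kg/m³ × 9.80665 m/s² × 60 m = 7.414×10^5 Pa = 7.414×10^-3 kbar
amphibolite: 2980 kg/m³ × 9.80665 m/s² × 11630 m = 3.399×10^8 Pa = 3.399 kbar
dunite: 3244 kg/m³ × 9.80665 m/s² × 8730 m = 2.777×10^8 Pa = 2.777 kbar
Total = 0.06830 + 0.01822 + 7.414×10^-3 + 3.399 + 2.777 = 6.2699 kbar

6.3 kbar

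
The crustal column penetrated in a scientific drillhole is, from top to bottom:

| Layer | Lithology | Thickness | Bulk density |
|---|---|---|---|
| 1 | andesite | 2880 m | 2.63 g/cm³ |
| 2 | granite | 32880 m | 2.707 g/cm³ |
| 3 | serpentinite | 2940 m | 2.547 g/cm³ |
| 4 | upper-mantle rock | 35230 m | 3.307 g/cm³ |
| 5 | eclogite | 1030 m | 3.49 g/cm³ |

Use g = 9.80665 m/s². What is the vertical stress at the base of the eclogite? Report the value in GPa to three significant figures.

2.20 GPa

andesite: 2630 kg/m³ × 9.80665 m/s² × 2880 m = 7.428×10^7 Pa = 0.07428 GPa
granite: 2707 kg/m³ × 9.80665 m/s² × 32880 m = 8.729×10^8 Pa = 0.8729 GPa
serpentinite: 2547 kg/m³ × 9.80665 m/s² × 2940 m = 7.343×10^7 Pa = 0.07343 GPa
upper-mantle rock: 3307 kg/m³ × 9.80665 m/s² × 35230 m = 1.143×10^9 Pa = 1.143 GPa
eclogite: 3490 kg/m³ × 9.80665 m/s² × 1030 m = 3.525×10^7 Pa = 0.03525 GPa
Total = 0.07428 + 0.8729 + 0.07343 + 1.143 + 0.03525 = 2.1983 GPa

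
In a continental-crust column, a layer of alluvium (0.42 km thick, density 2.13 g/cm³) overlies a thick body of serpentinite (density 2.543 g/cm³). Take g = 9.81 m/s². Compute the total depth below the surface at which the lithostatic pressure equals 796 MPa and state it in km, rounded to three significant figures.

32.0 km

Pressure at base of upper layers: 2130×9.81×420 = 8.776×10^6 Pa = 8.776 MPa
Remaining pressure to be supplied by serpentinite: 7.960×10^8 − 8.776×10^6 = 7.872×10^8 Pa
Additional depth in serpentinite = 7.872×10^8 Pa / (2543 kg/m³ × 9.81 m/s²) = 31556 m
Total depth = 420 m + 31556 m = 31976 m
= 31.976 km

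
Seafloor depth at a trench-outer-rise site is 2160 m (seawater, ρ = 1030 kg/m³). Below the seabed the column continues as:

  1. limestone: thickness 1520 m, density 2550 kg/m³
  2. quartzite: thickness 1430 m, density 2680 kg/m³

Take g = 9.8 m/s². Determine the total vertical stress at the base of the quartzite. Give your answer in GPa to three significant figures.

0.0973 GPa

seawater: 1030 kg/m³ × 9.8 m/s² × 2160 m = 2.180×10^7 Pa = 0.02180 GPa
limestone: 2550 kg/m³ × 9.8 m/s² × 1520 m = 3.798×10^7 Pa = 0.03798 GPa
quartzite: 2680 kg/m³ × 9.8 m/s² × 1430 m = 3.756×10^7 Pa = 0.03756 GPa
Total = 0.02180 + 0.03798 + 0.03756 = 0.097345 GPa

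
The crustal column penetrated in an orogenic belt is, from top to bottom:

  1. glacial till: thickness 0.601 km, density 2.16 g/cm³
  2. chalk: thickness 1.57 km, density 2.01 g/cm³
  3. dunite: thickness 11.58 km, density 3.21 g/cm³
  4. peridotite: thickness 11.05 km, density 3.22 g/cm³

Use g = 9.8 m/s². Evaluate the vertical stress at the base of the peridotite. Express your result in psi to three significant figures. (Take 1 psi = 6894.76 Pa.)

glacial till: 2160 kg/m³ × 9.8 m/s² × 601 m = 1.272×10^7 Pa = 1845 psi
chalk: 2010 kg/m³ × 9.8 m/s² × 1570 m = 3.093×10^7 Pa = 4485 psi
dunite: 3210 kg/m³ × 9.8 m/s² × 11580 m = 3.643×10^8 Pa = 52835 psi
peridotite: 3220 kg/m³ × 9.8 m/s² × 11050 m = 3.487×10^8 Pa = 50574 psi
Total = 1845 + 4485 + 52835 + 50574 = 1.0974×10^5 psi

110000 psi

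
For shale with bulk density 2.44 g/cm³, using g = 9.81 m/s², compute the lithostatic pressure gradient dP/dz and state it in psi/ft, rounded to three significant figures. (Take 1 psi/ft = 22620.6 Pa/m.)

1.06 psi/ft

dP/dz = ρg = 2440 kg/m³ × 9.81 m/s² = 23936 Pa/m
= 23936 Pa/m × (1 psi/ft / 22621 Pa/m) = 1.0582 psi/ft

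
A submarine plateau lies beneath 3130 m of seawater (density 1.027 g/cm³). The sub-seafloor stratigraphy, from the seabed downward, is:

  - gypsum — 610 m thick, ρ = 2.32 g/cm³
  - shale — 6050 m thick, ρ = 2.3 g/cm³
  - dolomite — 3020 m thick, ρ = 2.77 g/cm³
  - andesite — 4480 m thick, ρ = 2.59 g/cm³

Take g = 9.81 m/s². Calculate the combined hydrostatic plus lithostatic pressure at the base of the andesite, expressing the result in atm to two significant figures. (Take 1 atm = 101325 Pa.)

3700 atm

seawater: 1027 kg/m³ × 9.81 m/s² × 3130 m = 3.153×10^7 Pa = 311.2 atm
gypsum: 2320 kg/m³ × 9.81 m/s² × 610 m = 1.388×10^7 Pa = 137.0 atm
shale: 2300 kg/m³ × 9.81 m/s² × 6050 m = 1.365×10^8 Pa = 1347 atm
dolomite: 2770 kg/m³ × 9.81 m/s² × 3020 m = 8.206×10^7 Pa = 809.9 atm
andesite: 2590 kg/m³ × 9.81 m/s² × 4480 m = 1.138×10^8 Pa = 1123 atm
Total = 311.2 + 137.0 + 1347 + 809.9 + 1123 = 3728.7 atm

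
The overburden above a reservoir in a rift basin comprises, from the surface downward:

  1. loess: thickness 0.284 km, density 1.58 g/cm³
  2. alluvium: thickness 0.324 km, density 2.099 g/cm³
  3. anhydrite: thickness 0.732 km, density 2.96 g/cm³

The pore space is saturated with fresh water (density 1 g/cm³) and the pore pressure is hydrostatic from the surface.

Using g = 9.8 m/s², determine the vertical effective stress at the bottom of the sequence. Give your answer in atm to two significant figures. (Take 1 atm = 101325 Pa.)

Overburden (lithostatic) stress σ_v:
loess: 1580 kg/m³ × 9.8 m/s² × 284 m = 4.397×10^6 Pa = 4.397 MPa
alluvium: 2099 kg/m³ × 9.8 m/s² × 324 m = 6.665×10^6 Pa = 6.665 MPa
anhydrite: 2960 kg/m³ × 9.8 m/s² × 732 m = 2.123×10^7 Pa = 21.23 MPa
Total = 4.397 + 6.665 + 21.23 = 32.296 MPa
Pore pressure P_p = 1000 kg/m³ × 9.8 m/s² × 1340 m = 1.313×10^7 Pa = 13.13 MPa
Effective stress σ' = σ_v − P_p = 32.30 − 13.13 = 19.164 MPa = 189.13 atm

190 atm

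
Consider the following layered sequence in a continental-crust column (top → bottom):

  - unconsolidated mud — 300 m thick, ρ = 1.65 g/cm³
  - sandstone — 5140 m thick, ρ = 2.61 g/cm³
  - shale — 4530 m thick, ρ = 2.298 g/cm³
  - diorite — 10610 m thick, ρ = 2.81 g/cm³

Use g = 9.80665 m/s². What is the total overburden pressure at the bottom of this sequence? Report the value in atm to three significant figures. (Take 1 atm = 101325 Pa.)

unconsolidated mud: 1650 kg/m³ × 9.80665 m/s² × 300 m = 4.854×10^6 Pa = 47.91 atm
sandstone: 2610 kg/m³ × 9.80665 m/s² × 5140 m = 1.316×10^8 Pa = 1298 atm
shale: 2298 kg/m³ × 9.80665 m/s² × 4530 m = 1.021×10^8 Pa = 1008 atm
diorite: 2810 kg/m³ × 9.80665 m/s² × 10610 m = 2.924×10^8 Pa = 2886 atm
Total = 47.91 + 1298 + 1008 + 2886 = 5239.4 atm

5240 atm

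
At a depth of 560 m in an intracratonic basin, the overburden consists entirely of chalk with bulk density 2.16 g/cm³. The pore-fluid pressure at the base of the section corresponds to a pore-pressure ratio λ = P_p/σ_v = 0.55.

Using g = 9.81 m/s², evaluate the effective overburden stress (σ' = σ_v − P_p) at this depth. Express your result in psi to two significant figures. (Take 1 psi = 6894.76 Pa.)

770 psi

Overburden (lithostatic) stress σ_v:
chalk: 2160 kg/m³ × 9.81 m/s² × 560 m = 1.187×10^7 Pa = 11.87 MPa
Pore pressure P_p = λ·σ_v = 0.55 × 11.87 MPa = 6.526 MPa
Effective stress σ' = σ_v − P_p = 11.87 − 6.526 = 5.3398 MPa = 774.47 psi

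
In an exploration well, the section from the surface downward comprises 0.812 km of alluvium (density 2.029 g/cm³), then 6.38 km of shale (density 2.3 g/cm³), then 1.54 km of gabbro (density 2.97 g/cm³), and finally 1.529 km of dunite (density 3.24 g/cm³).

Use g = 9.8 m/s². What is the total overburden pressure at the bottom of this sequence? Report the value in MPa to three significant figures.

alluvium: 2029 kg/m³ × 9.8 m/s² × 812 m = 1.615×10^7 Pa = 16.15 MPa
shale: 2300 kg/m³ × 9.8 m/s² × 6380 m = 1.438×10^8 Pa = 143.8 MPa
gabbro: 2970 kg/m³ × 9.8 m/s² × 1540 m = 4.482×10^7 Pa = 44.82 MPa
dunite: 3240 kg/m³ × 9.8 m/s² × 1529 m = 4.855×10^7 Pa = 48.55 MPa
Total = 16.15 + 143.8 + 44.82 + 48.55 = 253.32 MPa

253 MPa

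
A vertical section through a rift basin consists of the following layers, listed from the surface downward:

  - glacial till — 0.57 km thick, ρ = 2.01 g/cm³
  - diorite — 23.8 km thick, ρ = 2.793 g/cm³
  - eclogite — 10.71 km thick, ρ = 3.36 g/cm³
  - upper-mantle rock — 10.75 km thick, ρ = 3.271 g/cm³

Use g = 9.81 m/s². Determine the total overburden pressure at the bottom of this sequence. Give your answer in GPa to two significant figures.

1.4 GPa

glacial till: 2010 kg/m³ × 9.81 m/s² × 570 m = 1.124×10^7 Pa = 0.01124 GPa
diorite: 2793 kg/m³ × 9.81 m/s² × 23800 m = 6.521×10^8 Pa = 0.6521 GPa
eclogite: 3360 kg/m³ × 9.81 m/s² × 10710 m = 3.530×10^8 Pa = 0.3530 GPa
upper-mantle rock: 3271 kg/m³ × 9.81 m/s² × 10750 m = 3.450×10^8 Pa = 0.3450 GPa
Total = 0.01124 + 0.6521 + 0.3530 + 0.3450 = 1.3613 GPa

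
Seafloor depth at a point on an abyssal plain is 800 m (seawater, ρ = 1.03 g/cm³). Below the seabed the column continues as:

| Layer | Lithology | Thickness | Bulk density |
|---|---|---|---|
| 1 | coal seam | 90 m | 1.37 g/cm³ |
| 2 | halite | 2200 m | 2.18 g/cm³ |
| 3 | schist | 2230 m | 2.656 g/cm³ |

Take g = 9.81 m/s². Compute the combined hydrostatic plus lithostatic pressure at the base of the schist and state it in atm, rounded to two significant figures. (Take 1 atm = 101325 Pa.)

seawater: 1030 kg/m³ × 9.81 m/s² × 800 m = 8.083×10^6 Pa = 79.78 atm
coal seam: 1370 kg/m³ × 9.81 m/s² × 90 m = 1.210×10^6 Pa = 11.94 atm
halite: 2180 kg/m³ × 9.81 m/s² × 2200 m = 4.705×10^7 Pa = 464.3 atm
schist: 2656 kg/m³ × 9.81 m/s² × 2230 m = 5.810×10^7 Pa = 573.4 atm
Total = 79.78 + 11.94 + 464.3 + 573.4 = 1129.5 atm

1100 atm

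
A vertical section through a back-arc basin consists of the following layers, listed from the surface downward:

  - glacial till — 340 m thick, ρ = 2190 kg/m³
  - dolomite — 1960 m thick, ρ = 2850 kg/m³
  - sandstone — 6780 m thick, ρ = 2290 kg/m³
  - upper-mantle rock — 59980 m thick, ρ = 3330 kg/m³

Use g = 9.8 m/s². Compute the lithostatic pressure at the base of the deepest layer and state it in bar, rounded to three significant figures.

21700 bar

glacial till: 2190 kg/m³ × 9.8 m/s² × 340 m = 7.297×10^6 Pa = 72.97 bar
dolomite: 2850 kg/m³ × 9.8 m/s² × 1960 m = 5.474×10^7 Pa = 547.4 bar
sandstone: 2290 kg/m³ × 9.8 m/s² × 6780 m = 1.522×10^8 Pa = 1522 bar
upper-mantle rock: 3330 kg/m³ × 9.8 m/s² × 59980 m = 1.957×10^9 Pa = 19574 bar
Total = 72.97 + 547.4 + 1522 + 19574 = 21716 bar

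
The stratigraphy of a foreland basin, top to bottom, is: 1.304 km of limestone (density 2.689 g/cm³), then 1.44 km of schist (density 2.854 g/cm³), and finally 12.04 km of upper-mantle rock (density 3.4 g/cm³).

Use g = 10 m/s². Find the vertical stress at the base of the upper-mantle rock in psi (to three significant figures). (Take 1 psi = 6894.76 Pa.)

70400 psi

limestone: 2689 kg/m³ × 10 m/s² × 1304 m = 3.506×10^7 Pa = 5086 psi
schist: 2854 kg/m³ × 10 m/s² × 1440 m = 4.110×10^7 Pa = 5961 psi
upper-mantle rock: 3400 kg/m³ × 10 m/s² × 12040 m = 4.094×10^8 Pa = 59373 psi
Total = 5086 + 5961 + 59373 = 70419 psi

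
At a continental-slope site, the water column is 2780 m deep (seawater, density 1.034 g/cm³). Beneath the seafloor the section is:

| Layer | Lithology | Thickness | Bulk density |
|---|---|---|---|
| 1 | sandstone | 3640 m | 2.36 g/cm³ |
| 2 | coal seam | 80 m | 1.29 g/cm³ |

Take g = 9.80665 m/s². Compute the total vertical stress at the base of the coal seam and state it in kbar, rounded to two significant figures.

seawater: 1034 kg/m³ × 9.80665 m/s² × 2780 m = 2.819×10^7 Pa = 0.2819 kbar
sandstone: 2360 kg/m³ × 9.80665 m/s² × 3640 m = 8.424×10^7 Pa = 0.8424 kbar
coal seam: 1290 kg/m³ × 9.80665 m/s² × 80 m = 1.012×10^6 Pa = 0.01012 kbar
Total = 0.2819 + 0.8424 + 0.01012 = 1.1344 kbar

1.1 kbar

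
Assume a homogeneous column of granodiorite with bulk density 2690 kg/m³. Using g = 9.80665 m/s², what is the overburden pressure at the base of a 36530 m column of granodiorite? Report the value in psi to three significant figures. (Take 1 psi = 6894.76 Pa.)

140000 psi

granodiorite: 2690 kg/m³ × 9.80665 m/s² × 36530 m = 9.637×10^8 Pa = 1.398×10^5 psi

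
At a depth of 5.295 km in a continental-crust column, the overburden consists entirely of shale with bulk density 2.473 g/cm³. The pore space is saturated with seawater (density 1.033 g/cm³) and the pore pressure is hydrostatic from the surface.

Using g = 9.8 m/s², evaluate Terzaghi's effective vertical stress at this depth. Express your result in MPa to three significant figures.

74.7 MPa

Overburden (lithostatic) stress σ_v:
shale: 2473 kg/m³ × 9.8 m/s² × 5295 m = 1.283×10^8 Pa = 128.3 MPa
Pore pressure P_p = 1033 kg/m³ × 9.8 m/s² × 5295 m = 5.360×10^7 Pa = 53.60 MPa
Effective stress σ' = σ_v − P_p = 128.3 − 53.60 = 74.723 MPa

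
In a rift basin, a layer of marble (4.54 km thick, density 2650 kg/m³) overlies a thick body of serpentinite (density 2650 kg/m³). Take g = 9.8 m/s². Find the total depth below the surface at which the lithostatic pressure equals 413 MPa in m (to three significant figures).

15900 m

Pressure at base of upper layers: 2650×9.8×4540 = 1.179×10^8 Pa = 117.9 MPa
Remaining pressure to be supplied by serpentinite: 4.130×10^8 − 1.179×10^8 = 2.951×10^8 Pa
Additional depth in serpentinite = 2.951×10^8 Pa / (2650 kg/m³ × 9.8 m/s²) = 11363 m
Total depth = 4540 m + 11363 m = 15903 m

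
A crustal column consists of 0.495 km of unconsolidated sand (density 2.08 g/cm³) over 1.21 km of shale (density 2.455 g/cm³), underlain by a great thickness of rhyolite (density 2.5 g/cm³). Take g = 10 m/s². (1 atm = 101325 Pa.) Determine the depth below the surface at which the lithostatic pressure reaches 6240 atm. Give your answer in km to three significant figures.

Pressure at base of upper layers: 2080×10×495 + 2455×10×1210 = 4.000×10^7 Pa = 394.8 atm
Remaining pressure to be supplied by rhyolite: 6.323×10^8 − 4.000×10^7 = 5.923×10^8 Pa
Additional depth in rhyolite = 5.923×10^8 Pa / (2500 kg/m³ × 10 m/s²) = 23691 m
Total depth = 1705 m + 23691 m = 25396 m
= 25.396 km

25.4 km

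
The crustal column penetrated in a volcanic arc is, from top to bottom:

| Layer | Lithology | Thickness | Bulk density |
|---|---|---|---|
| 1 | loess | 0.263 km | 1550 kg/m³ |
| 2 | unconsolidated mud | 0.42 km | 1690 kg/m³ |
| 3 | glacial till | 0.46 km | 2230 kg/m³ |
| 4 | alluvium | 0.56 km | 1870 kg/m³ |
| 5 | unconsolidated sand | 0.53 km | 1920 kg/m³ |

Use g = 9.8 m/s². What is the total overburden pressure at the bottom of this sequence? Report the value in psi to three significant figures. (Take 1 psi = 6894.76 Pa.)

loess: 1550 kg/m³ × 9.8 m/s² × 263 m = 3.995×10^6 Pa = 579.4 psi
unconsolidated mud: 1690 kg/m³ × 9.8 m/s² × 420 m = 6.956×10^6 Pa = 1009 psi
glacial till: 2230 kg/m³ × 9.8 m/s² × 460 m = 1.005×10^7 Pa = 1458 psi
alluvium: 1870 kg/m³ × 9.8 m/s² × 560 m = 1.026×10^7 Pa = 1488 psi
unconsolidated sand: 1920 kg/m³ × 9.8 m/s² × 530 m = 9.972×10^6 Pa = 1446 psi
Total = 579.4 + 1009 + 1458 + 1488 + 1446 = 5981.2 psi

5980 psi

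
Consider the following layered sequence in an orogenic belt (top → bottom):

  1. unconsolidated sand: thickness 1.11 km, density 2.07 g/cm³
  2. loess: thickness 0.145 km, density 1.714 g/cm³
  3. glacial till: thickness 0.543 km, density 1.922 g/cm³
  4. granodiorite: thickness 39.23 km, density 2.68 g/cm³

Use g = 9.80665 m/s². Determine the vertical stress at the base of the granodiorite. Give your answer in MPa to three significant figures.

unconsolidated sand: 2070 kg/m³ × 9.80665 m/s² × 1110 m = 2.253×10^7 Pa = 22.53 MPa
loess: 1714 kg/m³ × 9.80665 m/s² × 145 m = 2.437×10^6 Pa = 2.437 MPa
glacial till: 1922 kg/m³ × 9.80665 m/s² × 543 m = 1.023×10^7 Pa = 10.23 MPa
granodiorite: 2680 kg/m³ × 9.80665 m/s² × 39230 m = 1.031×10^9 Pa = 1031 MPa
Total = 22.53 + 2.437 + 10.23 + 1031 = 1066.2 MPa

1070 MPa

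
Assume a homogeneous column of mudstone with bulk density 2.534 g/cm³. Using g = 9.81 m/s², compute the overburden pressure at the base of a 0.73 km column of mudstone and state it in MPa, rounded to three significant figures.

18.1 MPa

mudstone: 2534 kg/m³ × 9.81 m/s² × 730 m = 1.815×10^7 Pa = 18.15 MPa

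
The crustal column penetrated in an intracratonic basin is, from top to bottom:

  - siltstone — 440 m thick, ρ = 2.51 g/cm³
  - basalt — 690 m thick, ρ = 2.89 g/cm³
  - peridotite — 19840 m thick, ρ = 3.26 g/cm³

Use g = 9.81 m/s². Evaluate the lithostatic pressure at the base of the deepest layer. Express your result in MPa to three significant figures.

665 MPa

siltstone: 2510 kg/m³ × 9.81 m/s² × 440 m = 1.083×10^7 Pa = 10.83 MPa
basalt: 2890 kg/m³ × 9.81 m/s² × 690 m = 1.956×10^7 Pa = 19.56 MPa
peridotite: 3260 kg/m³ × 9.81 m/s² × 19840 m = 6.345×10^8 Pa = 634.5 MPa
Total = 10.83 + 19.56 + 634.5 = 664.89 MPa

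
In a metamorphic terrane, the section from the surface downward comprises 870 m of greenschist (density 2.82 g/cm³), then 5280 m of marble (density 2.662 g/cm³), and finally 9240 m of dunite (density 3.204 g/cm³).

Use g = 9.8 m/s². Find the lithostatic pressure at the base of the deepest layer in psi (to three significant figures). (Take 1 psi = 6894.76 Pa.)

65500 psi

greenschist: 2820 kg/m³ × 9.8 m/s² × 870 m = 2.404×10^7 Pa = 3487 psi
marble: 2662 kg/m³ × 9.8 m/s² × 5280 m = 1.377×10^8 Pa = 19978 psi
dunite: 3204 kg/m³ × 9.8 m/s² × 9240 m = 2.901×10^8 Pa = 42080 psi
Total = 3487 + 19978 + 42080 = 65545 psi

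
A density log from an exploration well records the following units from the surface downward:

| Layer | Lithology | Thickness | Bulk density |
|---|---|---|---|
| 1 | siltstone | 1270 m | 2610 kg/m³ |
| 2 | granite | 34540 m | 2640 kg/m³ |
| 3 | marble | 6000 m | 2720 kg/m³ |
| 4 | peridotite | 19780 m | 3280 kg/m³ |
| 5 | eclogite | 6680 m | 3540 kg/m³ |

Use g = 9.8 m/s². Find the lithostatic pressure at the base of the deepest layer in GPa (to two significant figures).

2.0 GPa

siltstone: 2610 kg/m³ × 9.8 m/s² × 1270 m = 3.248×10^7 Pa = 0.03248 GPa
granite: 2640 kg/m³ × 9.8 m/s² × 34540 m = 8.936×10^8 Pa = 0.8936 GPa
marble: 2720 kg/m³ × 9.8 m/s² × 6000 m = 1.599×10^8 Pa = 0.1599 GPa
peridotite: 3280 kg/m³ × 9.8 m/s² × 19780 m = 6.358×10^8 Pa = 0.6358 GPa
eclogite: 3540 kg/m³ × 9.8 m/s² × 6680 m = 2.317×10^8 Pa = 0.2317 GPa
Total = 0.03248 + 0.8936 + 0.1599 + 0.6358 + 0.2317 = 1.9536 GPa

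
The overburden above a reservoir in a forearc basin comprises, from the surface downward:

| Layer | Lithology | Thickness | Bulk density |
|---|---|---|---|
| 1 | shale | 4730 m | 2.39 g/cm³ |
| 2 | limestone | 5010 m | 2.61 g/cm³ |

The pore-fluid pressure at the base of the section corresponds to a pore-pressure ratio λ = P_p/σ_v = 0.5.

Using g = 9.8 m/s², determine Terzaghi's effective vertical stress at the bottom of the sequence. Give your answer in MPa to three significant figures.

119 MPa

Overburden (lithostatic) stress σ_v:
shale: 2390 kg/m³ × 9.8 m/s² × 4730 m = 1.108×10^8 Pa = 110.8 MPa
limestone: 2610 kg/m³ × 9.8 m/s² × 5010 m = 1.281×10^8 Pa = 128.1 MPa
Total = 110.8 + 128.1 = 238.93 MPa
Pore pressure P_p = λ·σ_v = 0.5 × 238.9 MPa = 119.5 MPa
Effective stress σ' = σ_v − P_p = 238.9 − 119.5 = 119.47 MPa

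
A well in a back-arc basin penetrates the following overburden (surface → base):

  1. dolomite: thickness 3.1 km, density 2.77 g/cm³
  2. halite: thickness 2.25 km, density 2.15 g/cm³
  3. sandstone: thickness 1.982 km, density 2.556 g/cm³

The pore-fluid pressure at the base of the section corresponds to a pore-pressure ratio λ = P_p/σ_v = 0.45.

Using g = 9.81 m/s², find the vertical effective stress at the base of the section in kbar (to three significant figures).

0.998 kbar

Overburden (lithostatic) stress σ_v:
dolomite: 2770 kg/m³ × 9.81 m/s² × 3100 m = 8.424×10^7 Pa = 84.24 MPa
halite: 2150 kg/m³ × 9.81 m/s² × 2250 m = 4.746×10^7 Pa = 47.46 MPa
sandstone: 2556 kg/m³ × 9.81 m/s² × 1982 m = 4.970×10^7 Pa = 49.70 MPa
Total = 84.24 + 47.46 + 49.70 = 181.39 MPa
Pore pressure P_p = λ·σ_v = 0.45 × 181.4 MPa = 81.63 MPa
Effective stress σ' = σ_v − P_p = 181.4 − 81.63 = 99.765 MPa = 0.99765 kbar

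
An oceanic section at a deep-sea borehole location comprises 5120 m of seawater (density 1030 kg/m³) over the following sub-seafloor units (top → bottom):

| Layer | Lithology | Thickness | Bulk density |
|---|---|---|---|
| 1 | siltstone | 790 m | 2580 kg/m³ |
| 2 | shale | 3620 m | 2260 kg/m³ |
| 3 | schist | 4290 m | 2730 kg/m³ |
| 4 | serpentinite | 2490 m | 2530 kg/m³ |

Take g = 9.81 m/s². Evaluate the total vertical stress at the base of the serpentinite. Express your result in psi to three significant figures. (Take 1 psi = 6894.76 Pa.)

47700 psi

seawater: 1030 kg/m³ × 9.81 m/s² × 5120 m = 5.173×10^7 Pa = 7503 psi
siltstone: 2580 kg/m³ × 9.81 m/s² × 790 m = 1.999×10^7 Pa = 2900 psi
shale: 2260 kg/m³ × 9.81 m/s² × 3620 m = 8.026×10^7 Pa = 11640 psi
schist: 2730 kg/m³ × 9.81 m/s² × 4290 m = 1.149×10^8 Pa = 16664 psi
serpentinite: 2530 kg/m³ × 9.81 m/s² × 2490 m = 6.180×10^7 Pa = 8963 psi
Total = 7503 + 2900 + 11640 + 16664 + 8963 = 47671 psi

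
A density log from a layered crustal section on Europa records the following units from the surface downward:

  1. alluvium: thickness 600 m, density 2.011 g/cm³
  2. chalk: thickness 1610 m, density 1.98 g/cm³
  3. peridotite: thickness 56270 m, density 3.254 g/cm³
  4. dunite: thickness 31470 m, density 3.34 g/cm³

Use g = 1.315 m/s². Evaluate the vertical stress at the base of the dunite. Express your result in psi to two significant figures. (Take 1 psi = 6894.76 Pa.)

alluvium: 2011 kg/m³ × 1.315 m/s² × 600 m = 1.587×10^6 Pa = 230.1 psi
chalk: 1980 kg/m³ × 1.315 m/s² × 1610 m = 4.192×10^6 Pa = 608.0 psi
peridotite: 3254 kg/m³ × 1.315 m/s² × 56270 m = 2.408×10^8 Pa = 34922 psi
dunite: 3340 kg/m³ × 1.315 m/s² × 31470 m = 1.382×10^8 Pa = 20047 psi
Total = 230.1 + 608.0 + 34922 + 20047 = 55807 psi

56000 psi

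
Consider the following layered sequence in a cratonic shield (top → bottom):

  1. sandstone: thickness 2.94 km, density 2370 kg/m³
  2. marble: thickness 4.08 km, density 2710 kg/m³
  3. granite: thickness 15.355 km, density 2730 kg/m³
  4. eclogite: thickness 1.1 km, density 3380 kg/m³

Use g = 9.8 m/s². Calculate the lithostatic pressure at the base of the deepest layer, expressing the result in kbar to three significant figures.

6.24 kbar

sandstone: 2370 kg/m³ × 9.8 m/s² × 2940 m = 6.828×10^7 Pa = 0.6828 kbar
marble: 2710 kg/m³ × 9.8 m/s² × 4080 m = 1.084×10^8 Pa = 1.084 kbar
granite: 2730 kg/m³ × 9.8 m/s² × 15355 m = 4.108×10^8 Pa = 4.108 kbar
eclogite: 3380 kg/m³ × 9.8 m/s² × 1100 m = 3.644×10^7 Pa = 0.3644 kbar
Total = 0.6828 + 1.084 + 4.108 + 0.3644 = 6.2389 kbar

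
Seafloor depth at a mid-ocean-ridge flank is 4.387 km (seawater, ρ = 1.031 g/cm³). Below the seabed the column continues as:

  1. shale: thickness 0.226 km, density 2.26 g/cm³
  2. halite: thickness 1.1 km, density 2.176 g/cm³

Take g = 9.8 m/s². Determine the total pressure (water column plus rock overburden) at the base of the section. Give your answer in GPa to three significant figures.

seawater: 1031 kg/m³ × 9.8 m/s² × 4387 m = 4.433×10^7 Pa = 0.04433 GPa
shale: 2260 kg/m³ × 9.8 m/s² × 226 m = 5.005×10^6 Pa = 5.005×10^-3 GPa
halite: 2176 kg/m³ × 9.8 m/s² × 1100 m = 2.346×10^7 Pa = 0.02346 GPa
Total = 0.04433 + 5.005×10^-3 + 0.02346 = 0.072788 GPa

0.0728 GPa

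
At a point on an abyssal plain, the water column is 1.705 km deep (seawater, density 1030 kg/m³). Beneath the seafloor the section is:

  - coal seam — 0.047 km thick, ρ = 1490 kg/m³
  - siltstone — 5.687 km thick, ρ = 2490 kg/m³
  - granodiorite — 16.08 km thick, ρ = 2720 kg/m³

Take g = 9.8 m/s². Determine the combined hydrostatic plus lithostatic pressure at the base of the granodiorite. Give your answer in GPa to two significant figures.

0.59 GPa

seawater: 1030 kg/m³ × 9.8 m/s² × 1705 m = 1.721×10^7 Pa = 0.01721 GPa
coal seam: 1490 kg/m³ × 9.8 m/s² × 47 m = 6.863×10^5 Pa = 6.863×10^-4 GPa
siltstone: 2490 kg/m³ × 9.8 m/s² × 5687 m = 1.388×10^8 Pa = 0.1388 GPa
granodiorite: 2720 kg/m³ × 9.8 m/s² × 16080 m = 4.286×10^8 Pa = 0.4286 GPa
Total = 0.01721 + 6.863×10^-4 + 0.1388 + 0.4286 = 0.58530 GPa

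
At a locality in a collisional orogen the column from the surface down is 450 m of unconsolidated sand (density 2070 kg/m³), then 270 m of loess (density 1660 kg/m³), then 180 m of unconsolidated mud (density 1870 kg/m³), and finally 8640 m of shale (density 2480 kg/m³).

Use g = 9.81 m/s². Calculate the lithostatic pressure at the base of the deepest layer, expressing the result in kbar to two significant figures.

unconsolidated sand: 2070 kg/m³ × 9.81 m/s² × 450 m = 9.138×10^6 Pa = 0.09138 kbar
loess: 1660 kg/m³ × 9.81 m/s² × 270 m = 4.397×10^6 Pa = 0.04397 kbar
unconsolidated mud: 1870 kg/m³ × 9.81 m/s² × 180 m = 3.302×10^6 Pa = 0.03302 kbar
shale: 2480 kg/m³ × 9.81 m/s² × 8640 m = 2.102×10^8 Pa = 2.102 kbar
Total = 0.09138 + 0.04397 + 0.03302 + 2.102 = 2.2704 kbar

2.3 kbar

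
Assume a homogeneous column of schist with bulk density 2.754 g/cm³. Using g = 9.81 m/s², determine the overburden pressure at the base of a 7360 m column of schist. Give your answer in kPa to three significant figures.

199000 kPa

schist: 2754 kg/m³ × 9.81 m/s² × 7360 m = 1.988×10^8 Pa = 1.988×10^5 kPa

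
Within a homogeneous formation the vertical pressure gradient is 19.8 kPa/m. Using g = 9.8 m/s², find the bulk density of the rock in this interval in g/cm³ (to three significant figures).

2.02 g/cm³

ρ = (dP/dz)/g = 19.8 kPa/m / 9.8 m/s² = 19800 Pa/m / 9.8 m/s² = 2020.4 kg/m³
= 2.020 g/cm³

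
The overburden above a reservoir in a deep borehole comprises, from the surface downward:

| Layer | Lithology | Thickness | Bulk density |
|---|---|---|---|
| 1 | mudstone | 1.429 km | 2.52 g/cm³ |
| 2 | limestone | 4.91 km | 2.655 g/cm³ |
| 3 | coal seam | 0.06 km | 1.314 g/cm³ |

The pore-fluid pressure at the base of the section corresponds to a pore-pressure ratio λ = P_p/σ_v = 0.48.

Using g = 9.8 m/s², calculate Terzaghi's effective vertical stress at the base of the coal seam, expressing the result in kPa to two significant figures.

Overburden (lithostatic) stress σ_v:
mudstone: 2520 kg/m³ × 9.8 m/s² × 1429 m = 3.529×10^7 Pa = 35.29 MPa
limestone: 2655 kg/m³ × 9.8 m/s² × 4910 m = 1.278×10^8 Pa = 127.8 MPa
coal seam: 1314 kg/m³ × 9.8 m/s² × 60 m = 7.726×10^5 Pa = 0.7726 MPa
Total = 35.29 + 127.8 + 0.7726 = 163.82 MPa
Pore pressure P_p = λ·σ_v = 0.48 × 163.8 MPa = 78.63 MPa
Effective stress σ' = σ_v − P_p = 163.8 − 78.63 = 85.185 MPa = 85185 kPa

85000 kPa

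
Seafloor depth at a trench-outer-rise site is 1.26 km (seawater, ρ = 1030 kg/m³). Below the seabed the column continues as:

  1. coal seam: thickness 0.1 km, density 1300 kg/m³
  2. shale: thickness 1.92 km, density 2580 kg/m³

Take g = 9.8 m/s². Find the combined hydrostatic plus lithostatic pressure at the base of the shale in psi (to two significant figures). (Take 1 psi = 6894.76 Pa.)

seawater: 1030 kg/m³ × 9.8 m/s² × 1260 m = 1.272×10^7 Pa = 1845 psi
coal seam: 1300 kg/m³ × 9.8 m/s² × 100 m = 1.274×10^6 Pa = 184.8 psi
shale: 2580 kg/m³ × 9.8 m/s² × 1920 m = 4.855×10^7 Pa = 7041 psi
Total = 1845 + 184.8 + 7041 = 9070.3 psi

9100 psi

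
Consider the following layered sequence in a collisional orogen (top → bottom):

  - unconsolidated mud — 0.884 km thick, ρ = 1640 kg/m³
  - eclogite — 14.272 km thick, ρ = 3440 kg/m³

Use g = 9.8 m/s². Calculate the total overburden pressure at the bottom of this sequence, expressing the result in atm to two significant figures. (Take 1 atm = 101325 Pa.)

4900 atm

unconsolidated mud: 1640 kg/m³ × 9.8 m/s² × 884 m = 1.421×10^7 Pa = 140.2 atm
eclogite: 3440 kg/m³ × 9.8 m/s² × 14272 m = 4.811×10^8 Pa = 4748 atm
Total = 140.2 + 4748 = 4888.7 atm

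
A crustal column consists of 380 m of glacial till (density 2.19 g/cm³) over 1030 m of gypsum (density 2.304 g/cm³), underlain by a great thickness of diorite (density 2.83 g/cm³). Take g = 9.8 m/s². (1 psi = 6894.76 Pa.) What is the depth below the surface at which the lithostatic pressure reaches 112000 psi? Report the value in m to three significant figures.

28100 m

Pressure at base of upper layers: 2190×9.8×380 + 2304×9.8×1030 = 3.141×10^7 Pa = 4556 psi
Remaining pressure to be supplied by diorite: 7.722×10^8 − 3.141×10^7 = 7.408×10^8 Pa
Additional depth in diorite = 7.408×10^8 Pa / (2830 kg/m³ × 9.8 m/s²) = 26711 m
Total depth = 1410 m + 26711 m = 28121 m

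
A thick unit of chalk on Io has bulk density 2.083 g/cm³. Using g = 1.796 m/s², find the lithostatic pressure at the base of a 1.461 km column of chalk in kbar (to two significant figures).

0.055 kbar

chalk: 2083 kg/m³ × 1.796 m/s² × 1461 m = 5.466×10^6 Pa = 0.05466 kbar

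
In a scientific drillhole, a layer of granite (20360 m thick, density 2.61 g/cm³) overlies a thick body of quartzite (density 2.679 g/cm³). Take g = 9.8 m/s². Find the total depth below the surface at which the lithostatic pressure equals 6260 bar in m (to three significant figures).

Pressure at base of upper layers: 2610×9.8×20360 = 5.208×10^8 Pa = 5208 bar
Remaining pressure to be supplied by quartzite: 6.260×10^8 − 5.208×10^8 = 1.052×10^8 Pa
Additional depth in quartzite = 1.052×10^8 Pa / (2679 kg/m³ × 9.8 m/s²) = 4008.2 m
Total depth = 20360 m + 4008.2 m = 24368 m

24400 m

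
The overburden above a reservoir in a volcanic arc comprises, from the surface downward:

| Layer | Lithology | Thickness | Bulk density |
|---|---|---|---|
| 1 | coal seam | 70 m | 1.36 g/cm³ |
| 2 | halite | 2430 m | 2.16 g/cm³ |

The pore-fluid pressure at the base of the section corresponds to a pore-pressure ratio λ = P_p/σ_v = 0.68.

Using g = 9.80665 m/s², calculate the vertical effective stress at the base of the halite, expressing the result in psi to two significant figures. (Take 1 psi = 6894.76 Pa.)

2400 psi

Overburden (lithostatic) stress σ_v:
coal seam: 1360 kg/m³ × 9.80665 m/s² × 70 m = 9.336×10^5 Pa = 0.9336 MPa
halite: 2160 kg/m³ × 9.80665 m/s² × 2430 m = 5.147×10^7 Pa = 51.47 MPa
Total = 0.9336 + 51.47 = 52.407 MPa
Pore pressure P_p = λ·σ_v = 0.68 × 52.41 MPa = 35.64 MPa
Effective stress σ' = σ_v − P_p = 52.41 − 35.64 = 16.770 MPa = 2432.3 psi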